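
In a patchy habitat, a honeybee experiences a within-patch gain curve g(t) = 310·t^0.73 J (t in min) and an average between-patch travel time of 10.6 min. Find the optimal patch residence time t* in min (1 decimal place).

Optimal t* satisfies g'(t*) = g(t*)/(T + t*).
g'(t) = 0.73·310·t^-0.27. Setting 0.73·310·t^-0.27 = 310·t^0.73/(10.6+t) gives 0.73(10.6+t) = t, so 0.27·t = 0.73×10.6.
t* = 0.73×10.6/0.27 = 28.66 min.

28.7 min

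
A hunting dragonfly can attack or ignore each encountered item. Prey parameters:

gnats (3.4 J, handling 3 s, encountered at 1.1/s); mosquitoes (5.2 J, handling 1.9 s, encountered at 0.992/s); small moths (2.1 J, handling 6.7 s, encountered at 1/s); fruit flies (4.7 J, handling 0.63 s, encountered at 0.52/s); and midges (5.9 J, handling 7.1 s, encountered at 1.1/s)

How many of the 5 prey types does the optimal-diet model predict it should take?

Profitabilities (E/h, J/s): fruit flies 7.46, mosquitoes 2.74, gnats 1.13, midges 0.831, small moths 0.313. Add prey in this order while the next type's profitability exceeds the intake rate on those already taken.
Rate on top 1: 1.841. mosquitoes: 2.74 > 1.841 → include.
Rate on top 2: 2.367. gnats: 1.13 < 2.367 → exclude; stop.
Optimal diet: fruit flies, mosquitoes — 2 of 5 types.

2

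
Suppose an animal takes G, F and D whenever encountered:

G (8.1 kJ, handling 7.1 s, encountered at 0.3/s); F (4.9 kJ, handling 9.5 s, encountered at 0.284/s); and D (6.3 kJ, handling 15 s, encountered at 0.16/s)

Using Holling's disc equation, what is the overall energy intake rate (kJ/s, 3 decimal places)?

0.587 kJ/s

R = (0.3×8.1 + 0.284×4.9 + 0.16×6.3) / (1 + 0.3×7.1 + 0.284×9.5 + 0.16×15) = 4.83/8.228 = 0.587 kJ/s.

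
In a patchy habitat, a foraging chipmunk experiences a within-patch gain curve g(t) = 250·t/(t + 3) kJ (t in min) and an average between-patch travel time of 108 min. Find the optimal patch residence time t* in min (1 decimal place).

18.0 min

By the marginal value theorem, leave when the instantaneous gain rate g'(t) equals the habitat-wide average g(t)/(T + t).
g'(t) = 250·3/(t + 3)². Setting 250·3/(t+3)² = 250t/[(t+3)(108+t)] gives 3(108+t) = t(t+3), so t² = 3×108 = 324.
t* = √324 = 18 min.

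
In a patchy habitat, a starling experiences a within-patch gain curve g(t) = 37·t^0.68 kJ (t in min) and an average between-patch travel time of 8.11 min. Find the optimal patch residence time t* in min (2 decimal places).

By the marginal value theorem, leave when the instantaneous gain rate g'(t) equals the habitat-wide average g(t)/(T + t).
g'(t) = 0.68·37·t^-0.32. Setting 0.68·37·t^-0.32 = 37·t^0.68/(8.11+t) gives 0.68(8.11+t) = t, so 0.32·t = 0.68×8.11.
t* = 0.68×8.11/0.32 = 17.23 min.

17.23 min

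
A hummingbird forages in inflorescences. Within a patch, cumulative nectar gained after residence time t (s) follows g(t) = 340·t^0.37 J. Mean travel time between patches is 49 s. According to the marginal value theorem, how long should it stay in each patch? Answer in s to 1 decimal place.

Optimal t* satisfies g'(t*) = g(t*)/(T + t*).
g'(t) = 0.37·340·t^-0.63. Setting 0.37·340·t^-0.63 = 340·t^0.37/(49+t) gives 0.37(49+t) = t, so 0.63·t = 0.37×49.
t* = 0.37×49/0.63 = 28.78 s.

28.8 s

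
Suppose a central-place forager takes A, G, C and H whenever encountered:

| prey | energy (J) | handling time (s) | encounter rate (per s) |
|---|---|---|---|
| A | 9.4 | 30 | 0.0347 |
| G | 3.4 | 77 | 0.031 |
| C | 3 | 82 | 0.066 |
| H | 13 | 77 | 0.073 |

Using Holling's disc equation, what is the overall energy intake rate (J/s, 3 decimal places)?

R = (0.0347×9.4 + 0.031×3.4 + 0.066×3 + 0.073×13) / (1 + 0.0347×30 + 0.031×77 + 0.066×82 + 0.073×77) = 1.579/15.46 = 0.1021 J/s.

0.102 J/s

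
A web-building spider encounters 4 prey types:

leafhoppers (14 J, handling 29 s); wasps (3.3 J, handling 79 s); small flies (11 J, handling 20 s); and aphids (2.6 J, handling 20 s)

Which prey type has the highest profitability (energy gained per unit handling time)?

In descending order of E/h:
small flies: 11/20 = 0.55 J/s
leafhoppers: 14/29 = 0.483 J/s
aphids: 2.6/20 = 0.13 J/s
wasps: 3.3/79 = 0.0418 J/s

small flies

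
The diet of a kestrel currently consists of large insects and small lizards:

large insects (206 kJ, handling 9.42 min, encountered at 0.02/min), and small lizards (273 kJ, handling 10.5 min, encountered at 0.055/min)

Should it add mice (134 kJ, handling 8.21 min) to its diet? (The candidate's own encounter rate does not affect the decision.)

Yes

Current rate: (0.02×206 + 0.055×273)/(1 + 0.02×9.42 + 0.055×10.5) = 10.84 kJ/min.
Profitability of mice: 134/8.21 = 16.32 kJ/min.
16.32 > 10.84, so adding mice raises the average — include it.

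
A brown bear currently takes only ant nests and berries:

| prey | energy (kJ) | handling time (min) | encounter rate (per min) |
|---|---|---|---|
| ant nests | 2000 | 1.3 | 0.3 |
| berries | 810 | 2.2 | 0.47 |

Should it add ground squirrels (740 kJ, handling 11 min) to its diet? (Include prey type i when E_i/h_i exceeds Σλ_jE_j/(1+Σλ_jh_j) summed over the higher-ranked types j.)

On ant nests and berries alone, R = ΣλE/(1+Σλh) = 980.7/2.424 = 404.6 kJ/min.
Profitability of ground squirrels: 740/11 = 67.27 kJ/min.
Since 67.27 < R, time spent handling ground squirrels is better spent searching.

No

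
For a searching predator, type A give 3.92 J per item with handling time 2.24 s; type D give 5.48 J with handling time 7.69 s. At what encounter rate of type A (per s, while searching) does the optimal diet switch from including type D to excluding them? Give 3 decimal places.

0.307 per s

The zero-one rule: include type D iff E₂/h₂ > λE₁/(1+λh₁). Equality gives the switch point.
λE₁h₂ = E₂ + λE₂h₁ ⇒ λ = E₂/(E₁h₂ − E₂h₁) = 5.48/(30.14 − 12.28) = 0.3067 per s.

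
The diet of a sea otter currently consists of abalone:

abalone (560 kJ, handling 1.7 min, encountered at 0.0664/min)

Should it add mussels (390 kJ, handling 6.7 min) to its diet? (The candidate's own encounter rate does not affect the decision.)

Intake rate on the current diet: R = (0.0664×560) / (1 + 0.0664×1.7) = 37.18/1.113 = 33.41 kJ/min.
Profitability of mussels: 390/6.7 = 58.21 kJ/min.
58.21 > 33.41, so adding mussels raises the average — include it.

Yes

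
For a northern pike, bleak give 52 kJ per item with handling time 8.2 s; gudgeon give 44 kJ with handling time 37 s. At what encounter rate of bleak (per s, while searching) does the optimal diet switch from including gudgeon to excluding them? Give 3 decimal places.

At the threshold, the rate on bleak alone equals the profitability of gudgeon: λ·52/(1 + λ·8.2) = 44/37 = 1.189.
Rearranging, λ(52 − 1.189×8.2) = 1.189, so λ = 1.189/42.25 = 0.02815 per s.

0.028 per s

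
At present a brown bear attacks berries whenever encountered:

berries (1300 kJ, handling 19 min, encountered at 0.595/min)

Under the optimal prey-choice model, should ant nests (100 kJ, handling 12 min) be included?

No

Current rate: (0.595×1300)/(1 + 0.595×19) = 62.86 kJ/min.
ant nests: E/h = 100/12 = 8.333 kJ/min.
Since 8.333 < R, time spent handling ant nests is better spent searching.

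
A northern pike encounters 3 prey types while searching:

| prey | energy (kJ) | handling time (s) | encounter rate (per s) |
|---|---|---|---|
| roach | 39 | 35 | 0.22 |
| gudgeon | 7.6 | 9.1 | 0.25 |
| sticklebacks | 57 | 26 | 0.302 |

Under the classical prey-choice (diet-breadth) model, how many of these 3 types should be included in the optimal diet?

1

E/h in descending order: sticklebacks 2.19, roach 1.11, gudgeon 0.835 kJ/s. The optimal diet is the largest prefix of this list for which every included type satisfies E_i/h_i > R on the types above it.
Rate on top 1: 1.945. roach: 1.11 < 1.945 → exclude; stop.
Optimal diet: sticklebacks — 1 of 3 types.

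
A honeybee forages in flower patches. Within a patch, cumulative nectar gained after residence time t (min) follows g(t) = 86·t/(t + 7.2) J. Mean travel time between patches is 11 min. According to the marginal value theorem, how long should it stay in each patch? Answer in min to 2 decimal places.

8.90 min

Maximise g(t)/(T+t): set derivative to zero → g'(t)(T+t) = g(t).
g'(t) = 86·7.2/(t + 7.2)². Setting 86·7.2/(t+7.2)² = 86t/[(t+7.2)(11+t)] gives 7.2(11+t) = t(t+7.2), so t² = 7.2×11 = 79.2.
t* = √79.2 = 8.899 min.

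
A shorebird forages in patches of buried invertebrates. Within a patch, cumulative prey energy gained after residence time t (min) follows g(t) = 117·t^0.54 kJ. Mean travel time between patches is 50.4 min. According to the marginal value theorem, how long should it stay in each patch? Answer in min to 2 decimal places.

59.17 min

Optimal t* satisfies g'(t*) = g(t*)/(T + t*).
g'(t) = 0.54·117·t^-0.46. Setting 0.54·117·t^-0.46 = 117·t^0.54/(50.4+t) gives 0.54(50.4+t) = t, so 0.46·t = 0.54×50.4.
t* = 0.54×50.4/0.46 = 59.17 min.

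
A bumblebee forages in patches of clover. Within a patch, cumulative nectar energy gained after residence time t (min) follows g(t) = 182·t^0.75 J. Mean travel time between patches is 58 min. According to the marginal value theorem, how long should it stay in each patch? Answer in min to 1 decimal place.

174.0 min

Maximise g(t)/(T+t): set derivative to zero → g'(t)(T+t) = g(t).
g'(t) = 0.75·182·t^-0.25. Setting 0.75·182·t^-0.25 = 182·t^0.75/(58+t) gives 0.75(58+t) = t, so 0.25·t = 0.75×58.
t* = 0.75×58/0.25 = 174 min.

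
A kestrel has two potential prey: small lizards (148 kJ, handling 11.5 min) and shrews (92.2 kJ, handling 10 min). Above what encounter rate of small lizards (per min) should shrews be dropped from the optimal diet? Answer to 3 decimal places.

Drop shrews once their profitability E₂/h₂ falls below the rate achievable on small lizards alone: E₂/h₂ = λE₁/(1 + λh₁).
Solve for λ: λE₁h₂ = E₂(1 + λh₁) → λ(E₁h₂ − E₂h₁) = E₂ → λ = E₂/(E₁h₂ − E₂h₁).
λ = 92.2/(148×10 − 92.2×11.5) = 92.2/419.7 = 0.2197 per min.

0.220 per min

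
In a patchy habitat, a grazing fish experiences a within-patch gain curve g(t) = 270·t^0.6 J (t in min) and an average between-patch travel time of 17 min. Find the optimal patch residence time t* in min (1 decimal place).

25.5 min

Optimal t* satisfies g'(t*) = g(t*)/(T + t*).
g'(t) = 0.6·270·t^-0.4. Setting 0.6·270·t^-0.4 = 270·t^0.6/(17+t) gives 0.6(17+t) = t, so 0.40·t = 0.6×17.
t* = 0.6×17/0.40 = 25.5 min.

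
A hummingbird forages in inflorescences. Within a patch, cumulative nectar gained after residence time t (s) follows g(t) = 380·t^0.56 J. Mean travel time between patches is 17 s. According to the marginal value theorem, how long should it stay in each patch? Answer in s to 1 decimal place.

Optimal t* satisfies g'(t*) = g(t*)/(T + t*).
g'(t) = 0.56·380·t^-0.44. Setting 0.56·380·t^-0.44 = 380·t^0.56/(17+t) gives 0.56(17+t) = t, so 0.44·t = 0.56×17.
t* = 0.56×17/0.44 = 21.64 s.

21.6 s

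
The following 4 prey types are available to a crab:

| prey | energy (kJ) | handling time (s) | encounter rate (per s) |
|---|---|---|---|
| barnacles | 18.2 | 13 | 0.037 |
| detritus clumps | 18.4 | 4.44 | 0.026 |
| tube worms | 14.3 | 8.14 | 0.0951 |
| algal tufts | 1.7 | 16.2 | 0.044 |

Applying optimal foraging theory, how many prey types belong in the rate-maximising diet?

3

E/h in descending order: detritus clumps 4.14, tube worms 1.76, barnacles 1.4, algal tufts 0.105 kJ/s. The optimal diet is the largest prefix of this list for which every included type satisfies E_i/h_i > R on the types above it.
Rate on top 1: 0.4289. tube worms: 1.76 > 0.4289 → include.
Rate on top 2: 0.9729. barnacles: 1.4 > 0.9729 → include.
Rate on top 3: 1.06. algal tufts: 0.105 < 1.06 → exclude; stop.
Optimal diet: detritus clumps, tube worms, barnacles — 3 of 4 types.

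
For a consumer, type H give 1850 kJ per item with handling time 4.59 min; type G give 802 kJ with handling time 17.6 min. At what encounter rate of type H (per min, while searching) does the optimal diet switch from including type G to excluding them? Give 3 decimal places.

Drop type G once their profitability E₂/h₂ falls below the rate achievable on type H alone: E₂/h₂ = λE₁/(1 + λh₁).
Solve for λ: λE₁h₂ = E₂(1 + λh₁) → λ(E₁h₂ − E₂h₁) = E₂ → λ = E₂/(E₁h₂ − E₂h₁).
λ = 802/(1850×17.6 − 802×4.59) = 802/2.888e+04 = 0.02777 per min.

0.028 per min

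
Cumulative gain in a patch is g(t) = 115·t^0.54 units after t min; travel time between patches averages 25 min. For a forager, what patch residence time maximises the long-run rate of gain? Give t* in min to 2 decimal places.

29.35 min

Maximise g(t)/(T+t): set derivative to zero → g'(t)(T+t) = g(t).
g'(t) = 0.54·115·t^-0.46. Setting 0.54·115·t^-0.46 = 115·t^0.54/(25+t) gives 0.54(25+t) = t, so 0.46·t = 0.54×25.
t* = 0.54×25/0.46 = 29.35 min.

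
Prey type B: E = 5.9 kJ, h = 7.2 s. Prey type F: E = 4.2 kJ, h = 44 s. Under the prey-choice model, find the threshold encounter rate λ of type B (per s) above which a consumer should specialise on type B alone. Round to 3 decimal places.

0.018 per s

The zero-one rule: include type F iff E₂/h₂ > λE₁/(1+λh₁). Equality gives the switch point.
λE₁h₂ = E₂ + λE₂h₁ ⇒ λ = E₂/(E₁h₂ − E₂h₁) = 4.2/(259.6 − 30.24) = 0.01831 per s.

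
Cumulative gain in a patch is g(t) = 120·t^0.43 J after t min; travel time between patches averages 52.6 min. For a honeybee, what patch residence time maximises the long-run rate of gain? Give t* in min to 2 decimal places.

By the marginal value theorem, leave when the instantaneous gain rate g'(t) equals the habitat-wide average g(t)/(T + t).
g'(t) = 0.43·120·t^-0.57. Setting 0.43·120·t^-0.57 = 120·t^0.43/(52.6+t) gives 0.43(52.6+t) = t, so 0.57·t = 0.43×52.6.
t* = 0.43×52.6/0.57 = 39.68 min.

39.68 min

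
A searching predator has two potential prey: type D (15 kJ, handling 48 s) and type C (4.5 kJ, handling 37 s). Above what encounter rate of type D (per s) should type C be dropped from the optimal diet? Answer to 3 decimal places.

0.013 per s

At the threshold, the rate on type D alone equals the profitability of type C: λ·15/(1 + λ·48) = 4.5/37 = 0.1216.
Rearranging, λ(15 − 0.1216×48) = 0.1216, so λ = 0.1216/9.162 = 0.01327 per s.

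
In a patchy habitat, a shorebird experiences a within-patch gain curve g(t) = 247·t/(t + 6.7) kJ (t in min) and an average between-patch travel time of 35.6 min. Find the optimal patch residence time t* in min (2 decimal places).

Maximise g(t)/(T+t): set derivative to zero → g'(t)(T+t) = g(t).
g'(t) = 247·6.7/(t + 6.7)². Setting 247·6.7/(t+6.7)² = 247t/[(t+6.7)(35.6+t)] gives 6.7(35.6+t) = t(t+6.7), so t² = 6.7×35.6 = 238.5.
t* = √238.5 = 15.44 min.

15.44 min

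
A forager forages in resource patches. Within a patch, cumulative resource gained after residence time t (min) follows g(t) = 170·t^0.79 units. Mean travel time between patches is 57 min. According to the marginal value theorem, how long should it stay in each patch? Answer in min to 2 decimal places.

214.43 min

By the marginal value theorem, leave when the instantaneous gain rate g'(t) equals the habitat-wide average g(t)/(T + t).
g'(t) = 0.79·170·t^-0.21. Setting 0.79·170·t^-0.21 = 170·t^0.79/(57+t) gives 0.79(57+t) = t, so 0.21·t = 0.79×57.
t* = 0.79×57/0.21 = 214.4 min.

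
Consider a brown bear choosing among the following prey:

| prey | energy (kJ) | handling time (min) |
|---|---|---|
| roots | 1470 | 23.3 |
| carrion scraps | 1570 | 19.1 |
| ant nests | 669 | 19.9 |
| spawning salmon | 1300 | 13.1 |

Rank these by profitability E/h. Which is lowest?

ant nests

Profitability E/h (kJ/min): roots = 1470/23.3 = 63.1, carrion scraps = 1570/19.1 = 82.2, ant nests = 669/19.9 = 33.6, spawning salmon = 1300/13.1 = 99.2.
Ranked: spawning salmon > carrion scraps > roots > ant nests.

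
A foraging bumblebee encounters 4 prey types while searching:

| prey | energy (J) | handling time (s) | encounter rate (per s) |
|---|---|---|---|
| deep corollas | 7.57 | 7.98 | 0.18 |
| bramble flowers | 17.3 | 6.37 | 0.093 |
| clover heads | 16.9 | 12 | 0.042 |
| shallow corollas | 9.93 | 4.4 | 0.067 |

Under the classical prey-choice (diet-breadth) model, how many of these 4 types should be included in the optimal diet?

3

Profitabilities (E/h, J/s): bramble flowers 2.72, shallow corollas 2.26, clover heads 1.41, deep corollas 0.949. Add prey in this order while the next type's profitability exceeds the intake rate on those already taken.
Rate on top 1: 1.01. shallow corollas: 2.26 > 1.01 → include.
Rate on top 2: 1.205. clover heads: 1.41 > 1.205 → include.
Rate on top 3: 1.248. deep corollas: 0.949 < 1.248 → exclude; stop.
Optimal diet: bramble flowers, shallow corollas, clover heads — 3 of 4 types.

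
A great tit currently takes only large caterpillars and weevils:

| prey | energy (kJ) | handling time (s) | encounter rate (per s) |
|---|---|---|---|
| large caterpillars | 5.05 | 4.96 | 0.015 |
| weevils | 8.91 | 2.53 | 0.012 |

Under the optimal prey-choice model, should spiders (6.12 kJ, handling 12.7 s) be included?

Yes

On large caterpillars and weevils alone, R = ΣλE/(1+Σλh) = 0.1827/1.105 = 0.1653 kJ/s.
spiders: E/h = 6.12/12.7 = 0.4819 kJ/s.
0.4819 > 0.1653, so adding spiders raises the average — include it.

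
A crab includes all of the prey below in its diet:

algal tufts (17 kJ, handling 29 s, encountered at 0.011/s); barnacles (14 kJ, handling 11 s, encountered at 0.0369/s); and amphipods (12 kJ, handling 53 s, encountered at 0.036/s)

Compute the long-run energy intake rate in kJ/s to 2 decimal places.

R = Σλ_iE_i / (1 + Σλ_ih_i)
Numerator: 0.011×17 + 0.0369×14 + 0.036×12 = 1.136
Denominator: 1 + 0.011×29 + 0.0369×11 + 0.036×53 = 3.633
R = 1.136/3.633 = 0.3126 kJ/s

0.31 kJ/s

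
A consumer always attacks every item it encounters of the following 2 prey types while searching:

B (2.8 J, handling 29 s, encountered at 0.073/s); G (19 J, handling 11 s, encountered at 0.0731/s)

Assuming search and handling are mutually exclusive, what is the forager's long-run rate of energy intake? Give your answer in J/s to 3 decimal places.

Energy encountered per unit search time: 0.073×2.8 + 0.0731×19 = 1.593 J/s.
Handling time per unit search time: 0.073×29 + 0.0731×11 = 2.921.
Rate = 1.593/(1 + 2.921) = 0.4063 J/s.

0.406 J/s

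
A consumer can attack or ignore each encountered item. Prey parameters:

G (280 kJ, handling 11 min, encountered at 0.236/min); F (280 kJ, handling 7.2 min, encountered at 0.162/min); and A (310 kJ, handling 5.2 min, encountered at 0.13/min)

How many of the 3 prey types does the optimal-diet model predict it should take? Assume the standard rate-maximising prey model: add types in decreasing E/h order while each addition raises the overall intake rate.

2

Rank by E/h (kJ/min): A 59.6, F 38.9, G 25.5. Include each in turn until the next type's E/h falls below the running intake rate.
Rate on top 1: 24.05. F: 38.9 > 24.05 → include.
Rate on top 2: 30.14. G: 25.5 < 30.14 → exclude; stop.
Optimal diet: A, F — 2 of 3 types.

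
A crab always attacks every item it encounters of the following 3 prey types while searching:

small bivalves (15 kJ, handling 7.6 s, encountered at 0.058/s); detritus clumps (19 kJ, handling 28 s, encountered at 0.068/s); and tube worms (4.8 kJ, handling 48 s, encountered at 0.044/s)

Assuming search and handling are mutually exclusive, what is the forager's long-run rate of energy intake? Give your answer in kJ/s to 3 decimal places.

0.435 kJ/s

Energy encountered per unit search time: 0.058×15 + 0.068×19 + 0.044×4.8 = 2.373 kJ/s.
Handling time per unit search time: 0.058×7.6 + 0.068×28 + 0.044×48 = 4.457.
Rate = 2.373/(1 + 4.457) = 0.4349 kJ/s.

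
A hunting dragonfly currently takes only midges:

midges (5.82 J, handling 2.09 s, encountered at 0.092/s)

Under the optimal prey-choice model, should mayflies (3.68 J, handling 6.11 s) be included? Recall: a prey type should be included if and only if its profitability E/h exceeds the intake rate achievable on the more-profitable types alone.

Yes

Intake rate on the current diet: R = (0.092×5.82) / (1 + 0.092×2.09) = 0.5354/1.192 = 0.4491 J/s.
mayflies: E/h = 3.68/6.11 = 0.6023 J/s.
Since 0.6023 > R, including mayflies increases the long-run rate.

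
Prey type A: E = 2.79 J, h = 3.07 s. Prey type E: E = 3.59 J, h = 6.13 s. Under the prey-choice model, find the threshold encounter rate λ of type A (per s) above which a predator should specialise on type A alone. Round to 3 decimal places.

0.590 per s

The zero-one rule: include type E iff E₂/h₂ > λE₁/(1+λh₁). Equality gives the switch point.
λE₁h₂ = E₂ + λE₂h₁ ⇒ λ = E₂/(E₁h₂ − E₂h₁) = 3.59/(17.1 − 11.02) = 0.5903 per s.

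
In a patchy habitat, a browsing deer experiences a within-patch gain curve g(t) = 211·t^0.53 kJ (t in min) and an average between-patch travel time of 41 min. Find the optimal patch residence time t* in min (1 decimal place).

46.2 min

Optimal t* satisfies g'(t*) = g(t*)/(T + t*).
g'(t) = 0.53·211·t^-0.47. Setting 0.53·211·t^-0.47 = 211·t^0.53/(41+t) gives 0.53(41+t) = t, so 0.47·t = 0.53×41.
t* = 0.53×41/0.47 = 46.23 min.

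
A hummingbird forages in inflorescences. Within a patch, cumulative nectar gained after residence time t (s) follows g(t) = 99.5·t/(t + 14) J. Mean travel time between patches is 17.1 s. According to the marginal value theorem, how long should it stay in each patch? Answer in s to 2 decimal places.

15.47 s

By the marginal value theorem, leave when the instantaneous gain rate g'(t) equals the habitat-wide average g(t)/(T + t).
g'(t) = 99.5·14/(t + 14)². Setting 99.5·14/(t+14)² = 99.5t/[(t+14)(17.1+t)] gives 14(17.1+t) = t(t+14), so t² = 14×17.1 = 239.4.
t* = √239.4 = 15.47 s.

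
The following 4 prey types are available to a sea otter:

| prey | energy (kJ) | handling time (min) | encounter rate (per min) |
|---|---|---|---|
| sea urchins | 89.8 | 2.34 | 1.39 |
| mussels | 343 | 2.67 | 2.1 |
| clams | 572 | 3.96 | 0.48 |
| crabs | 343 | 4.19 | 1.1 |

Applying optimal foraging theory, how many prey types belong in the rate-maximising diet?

2

Rank by E/h (kJ/min): clams 144, mussels 128, crabs 81.9, sea urchins 38.4. Include each in turn until the next type's E/h falls below the running intake rate.
Rate on top 1: 94.65. mussels: 128 > 94.65 → include.
Rate on top 2: 116.9. crabs: 81.9 < 116.9 → exclude; stop.
Optimal diet: clams, mussels — 2 of 4 types.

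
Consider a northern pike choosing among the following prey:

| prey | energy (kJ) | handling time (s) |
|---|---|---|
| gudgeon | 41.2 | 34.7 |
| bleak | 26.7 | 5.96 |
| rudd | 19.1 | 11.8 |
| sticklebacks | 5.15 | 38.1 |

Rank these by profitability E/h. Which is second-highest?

Profitability E/h (kJ/s): gudgeon = 41.2/34.7 = 1.19, bleak = 26.7/5.96 = 4.48, rudd = 19.1/11.8 = 1.62, sticklebacks = 5.15/38.1 = 0.135.
Ranked: bleak > rudd > gudgeon > sticklebacks.

rudd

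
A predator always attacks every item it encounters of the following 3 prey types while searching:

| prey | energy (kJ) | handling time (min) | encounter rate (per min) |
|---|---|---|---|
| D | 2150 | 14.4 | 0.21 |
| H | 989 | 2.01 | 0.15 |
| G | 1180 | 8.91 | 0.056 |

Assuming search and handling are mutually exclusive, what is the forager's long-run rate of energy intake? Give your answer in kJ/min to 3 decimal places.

Energy encountered per unit search time: 0.21×2150 + 0.15×989 + 0.056×1180 = 665.9 kJ/min.
Handling time per unit search time: 0.21×14.4 + 0.15×2.01 + 0.056×8.91 = 3.824.
Rate = 665.9/(1 + 3.824) = 138 kJ/min.

138.032 kJ/min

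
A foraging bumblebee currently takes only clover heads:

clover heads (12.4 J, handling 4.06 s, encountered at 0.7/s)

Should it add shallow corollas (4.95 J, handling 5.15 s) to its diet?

On clover heads alone, R = ΣλE/(1+Σλh) = 8.68/3.842 = 2.259 J/s.
shallow corollas: E/h = 4.95/5.15 = 0.9612 J/s.
Since 0.9612 < R, time spent handling shallow corollas is better spent searching.

No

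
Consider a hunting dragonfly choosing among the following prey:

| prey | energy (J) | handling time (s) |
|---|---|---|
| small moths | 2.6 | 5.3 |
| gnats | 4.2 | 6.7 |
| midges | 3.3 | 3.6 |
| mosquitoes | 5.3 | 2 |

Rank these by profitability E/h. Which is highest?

mosquitoes

Profitability E/h (J/s): small moths = 2.6/5.3 = 0.491, gnats = 4.2/6.7 = 0.627, midges = 3.3/3.6 = 0.917, mosquitoes = 5.3/2 = 2.65.
Ranked: mosquitoes > midges > gnats > small moths.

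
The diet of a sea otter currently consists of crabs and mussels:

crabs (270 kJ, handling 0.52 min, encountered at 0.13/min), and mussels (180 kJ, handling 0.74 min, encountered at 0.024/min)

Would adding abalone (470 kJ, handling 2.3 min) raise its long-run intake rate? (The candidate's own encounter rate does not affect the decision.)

On crabs and mussels alone, R = ΣλE/(1+Σλh) = 39.42/1.085 = 36.32 kJ/min.
Profitability of abalone: 470/2.3 = 204.3 kJ/min.
Since 204.3 > R, including abalone increases the long-run rate.

Yes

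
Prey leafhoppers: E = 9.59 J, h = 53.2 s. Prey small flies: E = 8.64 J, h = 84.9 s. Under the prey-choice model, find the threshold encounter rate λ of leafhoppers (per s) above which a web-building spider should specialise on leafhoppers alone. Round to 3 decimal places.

At the threshold, the rate on leafhoppers alone equals the profitability of small flies: λ·9.59/(1 + λ·53.2) = 8.64/84.9 = 0.1018.
Rearranging, λ(9.59 − 0.1018×53.2) = 0.1018, so λ = 0.1018/4.176 = 0.02437 per s.

0.024 per s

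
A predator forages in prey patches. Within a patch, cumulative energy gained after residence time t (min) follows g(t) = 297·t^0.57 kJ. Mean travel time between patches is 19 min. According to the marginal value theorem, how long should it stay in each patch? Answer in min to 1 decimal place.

25.2 min

By the marginal value theorem, leave when the instantaneous gain rate g'(t) equals the habitat-wide average g(t)/(T + t).
g'(t) = 0.57·297·t^-0.43. Setting 0.57·297·t^-0.43 = 297·t^0.57/(19+t) gives 0.57(19+t) = t, so 0.43·t = 0.57×19.
t* = 0.57×19/0.43 = 25.19 min.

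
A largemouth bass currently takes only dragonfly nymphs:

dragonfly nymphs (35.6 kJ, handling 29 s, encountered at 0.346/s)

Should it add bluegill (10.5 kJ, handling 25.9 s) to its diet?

No

Current rate: (0.346×35.6)/(1 + 0.346×29) = 1.116 kJ/s.
Profitability of bluegill: 10.5/25.9 = 0.4054 kJ/s.
Since 0.4054 < R, time spent handling bluegill is better spent searching.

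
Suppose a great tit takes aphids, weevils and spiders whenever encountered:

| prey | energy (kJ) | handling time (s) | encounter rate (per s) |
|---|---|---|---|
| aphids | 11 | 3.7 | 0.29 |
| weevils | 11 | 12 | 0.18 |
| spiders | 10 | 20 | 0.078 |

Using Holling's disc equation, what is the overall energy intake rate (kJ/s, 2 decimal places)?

R = (0.29×11 + 0.18×11 + 0.078×10) / (1 + 0.29×3.7 + 0.18×12 + 0.078×20) = 5.95/5.793 = 1.027 kJ/s.

1.03 kJ/s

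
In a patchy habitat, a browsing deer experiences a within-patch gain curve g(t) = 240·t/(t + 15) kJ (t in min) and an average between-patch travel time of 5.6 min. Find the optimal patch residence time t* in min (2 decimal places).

9.17 min

By the marginal value theorem, leave when the instantaneous gain rate g'(t) equals the habitat-wide average g(t)/(T + t).
g'(t) = 240·15/(t + 15)². Setting 240·15/(t+15)² = 240t/[(t+15)(5.6+t)] gives 15(5.6+t) = t(t+15), so t² = 15×5.6 = 84.
t* = √84 = 9.165 min.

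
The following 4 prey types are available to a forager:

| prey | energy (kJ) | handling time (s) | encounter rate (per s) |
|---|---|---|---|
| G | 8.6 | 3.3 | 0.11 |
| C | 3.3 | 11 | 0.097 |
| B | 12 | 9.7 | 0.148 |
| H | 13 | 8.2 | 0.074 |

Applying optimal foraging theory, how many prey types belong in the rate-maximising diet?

E/h in descending order: G 2.61, H 1.59, B 1.24, C 0.3 kJ/s. The optimal diet is the largest prefix of this list for which every included type satisfies E_i/h_i > R on the types above it.
Rate on top 1: 0.6941. H: 1.59 > 0.6941 → include.
Rate on top 2: 0.9686. B: 1.24 > 0.9686 → include.
Rate on top 3: 1.082. C: 0.3 < 1.082 → exclude; stop.
Optimal diet: G, H, B — 3 of 4 types.

3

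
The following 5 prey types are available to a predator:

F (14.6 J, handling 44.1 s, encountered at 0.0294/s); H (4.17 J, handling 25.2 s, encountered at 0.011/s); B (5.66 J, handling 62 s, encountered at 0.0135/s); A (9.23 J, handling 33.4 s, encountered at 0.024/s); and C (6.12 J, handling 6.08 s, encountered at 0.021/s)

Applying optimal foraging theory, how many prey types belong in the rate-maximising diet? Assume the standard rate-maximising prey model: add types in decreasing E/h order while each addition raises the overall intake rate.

Rank by E/h (J/s): C 1.01, F 0.331, A 0.276, H 0.165, B 0.0913. Include each in turn until the next type's E/h falls below the running intake rate.
Rate on top 1: 0.114. F: 0.331 > 0.114 → include.
Rate on top 2: 0.2301. A: 0.276 > 0.2301 → include.
Rate on top 3: 0.2416. H: 0.165 < 0.2416 → exclude; stop.
Optimal diet: C, F, A — 3 of 5 types.

3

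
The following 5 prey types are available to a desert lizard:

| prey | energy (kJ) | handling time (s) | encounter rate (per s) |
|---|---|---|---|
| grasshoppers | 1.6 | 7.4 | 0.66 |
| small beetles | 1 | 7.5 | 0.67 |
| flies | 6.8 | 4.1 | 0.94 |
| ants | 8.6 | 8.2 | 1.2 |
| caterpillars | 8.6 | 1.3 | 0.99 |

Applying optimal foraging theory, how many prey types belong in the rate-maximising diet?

Profitabilities (E/h, kJ/s): caterpillars 6.62, flies 1.66, ants 1.05, grasshoppers 0.216, small beetles 0.133. Add prey in this order while the next type's profitability exceeds the intake rate on those already taken.
Rate on top 1: 3.723. flies: 1.66 < 3.723 → exclude; stop.
Optimal diet: caterpillars — 1 of 5 types.

1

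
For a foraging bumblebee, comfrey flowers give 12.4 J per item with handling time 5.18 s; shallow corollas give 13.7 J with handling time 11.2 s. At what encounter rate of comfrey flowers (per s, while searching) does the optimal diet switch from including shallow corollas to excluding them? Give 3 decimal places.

0.202 per s

The zero-one rule: include shallow corollas iff E₂/h₂ > λE₁/(1+λh₁). Equality gives the switch point.
λE₁h₂ = E₂ + λE₂h₁ ⇒ λ = E₂/(E₁h₂ − E₂h₁) = 13.7/(138.9 − 70.97) = 0.2017 per s.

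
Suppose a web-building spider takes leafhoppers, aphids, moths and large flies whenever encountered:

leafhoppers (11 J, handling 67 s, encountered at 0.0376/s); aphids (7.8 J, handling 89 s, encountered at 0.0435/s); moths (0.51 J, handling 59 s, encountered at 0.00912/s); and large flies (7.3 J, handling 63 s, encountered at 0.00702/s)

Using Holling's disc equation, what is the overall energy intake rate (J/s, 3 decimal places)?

0.097 J/s

R = (0.0376×11 + 0.0435×7.8 + 0.00912×0.51 + 0.00702×7.3) / (1 + 0.0376×67 + 0.0435×89 + 0.00912×59 + 0.00702×63) = 0.8088/8.371 = 0.09662 J/s.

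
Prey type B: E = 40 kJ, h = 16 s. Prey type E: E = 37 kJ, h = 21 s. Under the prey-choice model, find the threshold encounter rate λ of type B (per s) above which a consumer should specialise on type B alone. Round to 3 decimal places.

At the threshold, the rate on type B alone equals the profitability of type E: λ·40/(1 + λ·16) = 37/21 = 1.762.
Rearranging, λ(40 − 1.762×16) = 1.762, so λ = 1.762/11.81 = 0.1492 per s.

0.149 per s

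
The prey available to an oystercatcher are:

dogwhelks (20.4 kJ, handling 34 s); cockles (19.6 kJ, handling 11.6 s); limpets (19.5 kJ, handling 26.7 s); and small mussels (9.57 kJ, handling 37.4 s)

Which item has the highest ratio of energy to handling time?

cockles

In descending order of E/h:
cockles: 19.6/11.6 = 1.69 kJ/s
limpets: 19.5/26.7 = 0.73 kJ/s
dogwhelks: 20.4/34 = 0.6 kJ/s
small mussels: 9.57/37.4 = 0.256 kJ/s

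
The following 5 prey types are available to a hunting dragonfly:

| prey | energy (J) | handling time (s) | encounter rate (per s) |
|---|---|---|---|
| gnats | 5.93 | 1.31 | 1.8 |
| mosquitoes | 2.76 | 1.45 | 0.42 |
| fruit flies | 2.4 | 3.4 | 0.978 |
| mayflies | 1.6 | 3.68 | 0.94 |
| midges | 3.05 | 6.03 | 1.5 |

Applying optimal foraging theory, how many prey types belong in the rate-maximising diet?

E/h in descending order: gnats 4.53, mosquitoes 1.9, fruit flies 0.706, midges 0.506, mayflies 0.435 J/s. The optimal diet is the largest prefix of this list for which every included type satisfies E_i/h_i > R on the types above it.
Rate on top 1: 3.179. mosquitoes: 1.9 < 3.179 → exclude; stop.
Optimal diet: gnats — 1 of 5 types.

1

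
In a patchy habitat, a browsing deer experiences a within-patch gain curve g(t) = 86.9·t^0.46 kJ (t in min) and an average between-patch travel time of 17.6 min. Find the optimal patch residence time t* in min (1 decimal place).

Maximise g(t)/(T+t): set derivative to zero → g'(t)(T+t) = g(t).
g'(t) = 0.46·86.9·t^-0.54. Setting 0.46·86.9·t^-0.54 = 86.9·t^0.46/(17.6+t) gives 0.46(17.6+t) = t, so 0.54·t = 0.46×17.6.
t* = 0.46×17.6/0.54 = 14.99 min.

15.0 min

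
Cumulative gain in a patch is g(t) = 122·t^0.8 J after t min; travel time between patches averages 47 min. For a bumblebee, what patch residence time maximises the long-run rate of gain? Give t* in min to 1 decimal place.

188.0 min

Optimal t* satisfies g'(t*) = g(t*)/(T + t*).
g'(t) = 0.8·122·t^-0.2. Setting 0.8·122·t^-0.2 = 122·t^0.8/(47+t) gives 0.8(47+t) = t, so 0.20·t = 0.8×47.
t* = 0.8×47/0.20 = 188 min.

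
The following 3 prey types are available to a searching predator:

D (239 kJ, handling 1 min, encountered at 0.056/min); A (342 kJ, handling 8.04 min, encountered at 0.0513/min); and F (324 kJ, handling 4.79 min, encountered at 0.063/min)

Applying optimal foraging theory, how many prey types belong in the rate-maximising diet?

E/h in descending order: D 239, F 67.6, A 42.5 kJ/min. The optimal diet is the largest prefix of this list for which every included type satisfies E_i/h_i > R on the types above it.
Rate on top 1: 12.67. F: 67.6 > 12.67 → include.
Rate on top 2: 24.89. A: 42.5 > 24.89 → include.
Optimal diet: D, F, A — 3 of 3 types.

3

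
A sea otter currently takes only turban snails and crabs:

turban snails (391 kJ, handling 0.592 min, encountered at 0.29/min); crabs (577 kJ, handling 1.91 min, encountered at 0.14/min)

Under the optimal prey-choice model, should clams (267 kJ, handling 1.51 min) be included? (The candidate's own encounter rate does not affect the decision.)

Yes

Current rate: (0.29×391 + 0.14×577)/(1 + 0.29×0.592 + 0.14×1.91) = 134.9 kJ/min.
clams: E/h = 267/1.51 = 176.8 kJ/min.
Since 176.8 > R, including clams increases the long-run rate.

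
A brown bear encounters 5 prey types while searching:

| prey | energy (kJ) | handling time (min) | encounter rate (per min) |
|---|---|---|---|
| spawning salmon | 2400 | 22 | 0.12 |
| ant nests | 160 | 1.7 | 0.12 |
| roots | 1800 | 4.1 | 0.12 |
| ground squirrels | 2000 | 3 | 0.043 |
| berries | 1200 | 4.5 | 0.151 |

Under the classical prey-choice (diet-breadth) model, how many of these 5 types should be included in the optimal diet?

Profitabilities (E/h, kJ/min): ground squirrels 667, roots 439, berries 267, spawning salmon 109, ant nests 94.1. Add prey in this order while the next type's profitability exceeds the intake rate on those already taken.
Rate on top 1: 76.17. roots: 439 > 76.17 → include.
Rate on top 2: 186.3. berries: 267 > 186.3 → include.
Rate on top 3: 210. spawning salmon: 109 < 210 → exclude; stop.
Optimal diet: ground squirrels, roots, berries — 3 of 5 types.

3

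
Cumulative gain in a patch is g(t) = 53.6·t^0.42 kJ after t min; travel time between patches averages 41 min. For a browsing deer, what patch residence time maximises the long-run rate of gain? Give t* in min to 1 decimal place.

Optimal t* satisfies g'(t*) = g(t*)/(T + t*).
g'(t) = 0.42·53.6·t^-0.58. Setting 0.42·53.6·t^-0.58 = 53.6·t^0.42/(41+t) gives 0.42(41+t) = t, so 0.58·t = 0.42×41.
t* = 0.42×41/0.58 = 29.69 min.

29.7 min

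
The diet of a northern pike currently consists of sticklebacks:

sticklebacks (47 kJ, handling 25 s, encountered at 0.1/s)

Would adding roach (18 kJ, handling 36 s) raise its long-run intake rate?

On sticklebacks alone, R = ΣλE/(1+Σλh) = 4.7/3.5 = 1.343 kJ/s.
roach: E/h = 18/36 = 0.5 kJ/s.
0.5 < 1.343, so adding roach would lower the average — exclude it.

No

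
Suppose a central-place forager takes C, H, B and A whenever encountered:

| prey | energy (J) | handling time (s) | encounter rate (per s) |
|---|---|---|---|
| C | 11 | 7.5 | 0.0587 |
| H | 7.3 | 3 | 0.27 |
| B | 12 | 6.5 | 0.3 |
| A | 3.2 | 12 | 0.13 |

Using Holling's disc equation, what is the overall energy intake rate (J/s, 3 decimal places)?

1.151 J/s

Energy encountered per unit search time: 0.0587×11 + 0.27×7.3 + 0.3×12 + 0.13×3.2 = 6.633 J/s.
Handling time per unit search time: 0.0587×7.5 + 0.27×3 + 0.3×6.5 + 0.13×12 = 4.76.
Rate = 6.633/(1 + 4.76) = 1.151 J/s.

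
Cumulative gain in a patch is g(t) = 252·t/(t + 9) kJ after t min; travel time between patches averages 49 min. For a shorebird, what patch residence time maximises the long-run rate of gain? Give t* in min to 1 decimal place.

By the marginal value theorem, leave when the instantaneous gain rate g'(t) equals the habitat-wide average g(t)/(T + t).
g'(t) = 252·9/(t + 9)². Setting 252·9/(t+9)² = 252t/[(t+9)(49+t)] gives 9(49+t) = t(t+9), so t² = 9×49 = 441.
t* = √441 = 21 min.

21.0 min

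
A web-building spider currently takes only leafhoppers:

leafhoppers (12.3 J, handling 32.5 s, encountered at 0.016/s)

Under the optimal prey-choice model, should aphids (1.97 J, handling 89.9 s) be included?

Intake rate on the current diet: R = (0.016×12.3) / (1 + 0.016×32.5) = 0.1968/1.52 = 0.1295 J/s.
aphids: E/h = 1.97/89.9 = 0.02191 J/s.
Since 0.02191 < R, time spent handling aphids is better spent searching.

No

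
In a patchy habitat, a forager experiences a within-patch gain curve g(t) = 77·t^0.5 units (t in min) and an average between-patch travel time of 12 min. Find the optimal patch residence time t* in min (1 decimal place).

12.0 min

Optimal t* satisfies g'(t*) = g(t*)/(T + t*).
g'(t) = 0.5·77·t^-0.5. Setting 0.5·77·t^-0.5 = 77·t^0.5/(12+t) gives 0.5(12+t) = t, so 0.50·t = 0.5×12.
t* = 0.5×12/0.50 = 12 min.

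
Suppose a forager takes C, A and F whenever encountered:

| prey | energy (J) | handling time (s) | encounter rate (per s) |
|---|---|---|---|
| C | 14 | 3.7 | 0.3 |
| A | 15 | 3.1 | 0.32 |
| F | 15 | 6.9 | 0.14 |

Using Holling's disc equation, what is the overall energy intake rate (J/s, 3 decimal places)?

R = (0.3×14 + 0.32×15 + 0.14×15) / (1 + 0.3×3.7 + 0.32×3.1 + 0.14×6.9) = 11.1/4.068 = 2.729 J/s.

2.729 J/s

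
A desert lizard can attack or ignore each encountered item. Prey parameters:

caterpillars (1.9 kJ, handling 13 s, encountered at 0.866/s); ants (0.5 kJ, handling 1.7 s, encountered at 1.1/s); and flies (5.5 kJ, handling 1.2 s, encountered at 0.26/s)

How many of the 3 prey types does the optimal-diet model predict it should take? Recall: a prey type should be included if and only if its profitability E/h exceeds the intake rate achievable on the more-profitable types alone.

E/h in descending order: flies 4.58, ants 0.294, caterpillars 0.146 kJ/s. The optimal diet is the largest prefix of this list for which every included type satisfies E_i/h_i > R on the types above it.
Rate on top 1: 1.09. ants: 0.294 < 1.09 → exclude; stop.
Optimal diet: flies — 1 of 3 types.

1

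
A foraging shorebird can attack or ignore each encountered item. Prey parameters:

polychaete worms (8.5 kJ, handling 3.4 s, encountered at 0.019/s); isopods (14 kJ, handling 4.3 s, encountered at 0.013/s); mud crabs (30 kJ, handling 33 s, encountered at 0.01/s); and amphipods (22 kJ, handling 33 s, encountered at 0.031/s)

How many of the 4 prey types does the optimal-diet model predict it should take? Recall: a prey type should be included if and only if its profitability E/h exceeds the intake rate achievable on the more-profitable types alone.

Rank by E/h (kJ/s): isopods 3.26, polychaete worms 2.5, mud crabs 0.909, amphipods 0.667. Include each in turn until the next type's E/h falls below the running intake rate.
Rate on top 1: 0.1724. polychaete worms: 2.5 > 0.1724 → include.
Rate on top 2: 0.3066. mud crabs: 0.909 > 0.3066 → include.
Rate on top 3: 0.4436. amphipods: 0.667 > 0.4436 → include.
Optimal diet: isopods, polychaete worms, mud crabs, amphipods — 4 of 4 types.

4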